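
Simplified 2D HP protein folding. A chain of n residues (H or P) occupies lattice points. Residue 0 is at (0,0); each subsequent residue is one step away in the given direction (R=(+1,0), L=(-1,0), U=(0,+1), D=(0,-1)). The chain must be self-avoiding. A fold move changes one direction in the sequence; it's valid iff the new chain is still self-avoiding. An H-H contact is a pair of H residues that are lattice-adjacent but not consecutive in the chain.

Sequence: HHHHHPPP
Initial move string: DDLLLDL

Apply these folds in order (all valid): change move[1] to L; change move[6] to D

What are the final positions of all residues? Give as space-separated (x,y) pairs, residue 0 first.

Initial moves: DDLLLDL
Fold: move[1]->L => DLLLLDL (positions: [(0, 0), (0, -1), (-1, -1), (-2, -1), (-3, -1), (-4, -1), (-4, -2), (-5, -2)])
Fold: move[6]->D => DLLLLDD (positions: [(0, 0), (0, -1), (-1, -1), (-2, -1), (-3, -1), (-4, -1), (-4, -2), (-4, -3)])

Answer: (0,0) (0,-1) (-1,-1) (-2,-1) (-3,-1) (-4,-1) (-4,-2) (-4,-3)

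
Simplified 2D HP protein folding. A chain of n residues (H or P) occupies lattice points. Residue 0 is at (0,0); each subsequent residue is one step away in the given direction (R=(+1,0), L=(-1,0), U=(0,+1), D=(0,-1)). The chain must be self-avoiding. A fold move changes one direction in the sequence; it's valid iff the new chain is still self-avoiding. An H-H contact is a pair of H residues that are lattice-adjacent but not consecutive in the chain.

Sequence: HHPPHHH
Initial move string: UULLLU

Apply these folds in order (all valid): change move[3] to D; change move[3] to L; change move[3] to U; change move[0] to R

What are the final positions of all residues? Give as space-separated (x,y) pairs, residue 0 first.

Initial moves: UULLLU
Fold: move[3]->D => UULDLU (positions: [(0, 0), (0, 1), (0, 2), (-1, 2), (-1, 1), (-2, 1), (-2, 2)])
Fold: move[3]->L => UULLLU (positions: [(0, 0), (0, 1), (0, 2), (-1, 2), (-2, 2), (-3, 2), (-3, 3)])
Fold: move[3]->U => UULULU (positions: [(0, 0), (0, 1), (0, 2), (-1, 2), (-1, 3), (-2, 3), (-2, 4)])
Fold: move[0]->R => RULULU (positions: [(0, 0), (1, 0), (1, 1), (0, 1), (0, 2), (-1, 2), (-1, 3)])

Answer: (0,0) (1,0) (1,1) (0,1) (0,2) (-1,2) (-1,3)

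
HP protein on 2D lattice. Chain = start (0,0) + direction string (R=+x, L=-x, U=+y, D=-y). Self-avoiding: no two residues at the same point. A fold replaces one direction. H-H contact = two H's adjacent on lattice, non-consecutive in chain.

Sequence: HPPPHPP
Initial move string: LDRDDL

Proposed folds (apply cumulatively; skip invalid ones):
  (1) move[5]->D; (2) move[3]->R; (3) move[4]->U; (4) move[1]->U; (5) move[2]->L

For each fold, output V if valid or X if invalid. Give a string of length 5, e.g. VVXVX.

Answer: VVXVX

Derivation:
Initial: LDRDDL -> [(0, 0), (-1, 0), (-1, -1), (0, -1), (0, -2), (0, -3), (-1, -3)]
Fold 1: move[5]->D => LDRDDD VALID
Fold 2: move[3]->R => LDRRDD VALID
Fold 3: move[4]->U => LDRRUD INVALID (collision), skipped
Fold 4: move[1]->U => LURRDD VALID
Fold 5: move[2]->L => LULRDD INVALID (collision), skipped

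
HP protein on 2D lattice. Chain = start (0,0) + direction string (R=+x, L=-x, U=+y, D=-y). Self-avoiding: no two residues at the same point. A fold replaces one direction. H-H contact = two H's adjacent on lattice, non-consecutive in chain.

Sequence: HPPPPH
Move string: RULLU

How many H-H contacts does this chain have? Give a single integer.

Answer: 0

Derivation:
Positions: [(0, 0), (1, 0), (1, 1), (0, 1), (-1, 1), (-1, 2)]
No H-H contacts found.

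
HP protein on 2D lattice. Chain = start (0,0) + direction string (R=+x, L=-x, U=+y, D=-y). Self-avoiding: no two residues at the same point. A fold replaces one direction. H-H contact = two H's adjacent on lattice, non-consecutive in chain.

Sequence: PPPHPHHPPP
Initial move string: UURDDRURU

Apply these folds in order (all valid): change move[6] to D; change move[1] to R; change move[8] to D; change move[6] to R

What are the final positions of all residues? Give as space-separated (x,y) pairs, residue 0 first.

Initial moves: UURDDRURU
Fold: move[6]->D => UURDDRDRU (positions: [(0, 0), (0, 1), (0, 2), (1, 2), (1, 1), (1, 0), (2, 0), (2, -1), (3, -1), (3, 0)])
Fold: move[1]->R => URRDDRDRU (positions: [(0, 0), (0, 1), (1, 1), (2, 1), (2, 0), (2, -1), (3, -1), (3, -2), (4, -2), (4, -1)])
Fold: move[8]->D => URRDDRDRD (positions: [(0, 0), (0, 1), (1, 1), (2, 1), (2, 0), (2, -1), (3, -1), (3, -2), (4, -2), (4, -3)])
Fold: move[6]->R => URRDDRRRD (positions: [(0, 0), (0, 1), (1, 1), (2, 1), (2, 0), (2, -1), (3, -1), (4, -1), (5, -1), (5, -2)])

Answer: (0,0) (0,1) (1,1) (2,1) (2,0) (2,-1) (3,-1) (4,-1) (5,-1) (5,-2)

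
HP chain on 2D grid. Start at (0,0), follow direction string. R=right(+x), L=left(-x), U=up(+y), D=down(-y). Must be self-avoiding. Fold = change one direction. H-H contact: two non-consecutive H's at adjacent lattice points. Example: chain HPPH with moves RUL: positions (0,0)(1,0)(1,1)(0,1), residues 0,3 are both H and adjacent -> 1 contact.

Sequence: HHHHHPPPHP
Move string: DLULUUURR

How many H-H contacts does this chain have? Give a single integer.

Positions: [(0, 0), (0, -1), (-1, -1), (-1, 0), (-2, 0), (-2, 1), (-2, 2), (-2, 3), (-1, 3), (0, 3)]
H-H contact: residue 0 @(0,0) - residue 3 @(-1, 0)

Answer: 1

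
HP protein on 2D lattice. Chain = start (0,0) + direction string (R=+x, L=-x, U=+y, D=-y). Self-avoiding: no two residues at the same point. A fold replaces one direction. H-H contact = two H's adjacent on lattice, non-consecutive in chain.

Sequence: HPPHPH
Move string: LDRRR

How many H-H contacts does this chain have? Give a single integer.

Positions: [(0, 0), (-1, 0), (-1, -1), (0, -1), (1, -1), (2, -1)]
H-H contact: residue 0 @(0,0) - residue 3 @(0, -1)

Answer: 1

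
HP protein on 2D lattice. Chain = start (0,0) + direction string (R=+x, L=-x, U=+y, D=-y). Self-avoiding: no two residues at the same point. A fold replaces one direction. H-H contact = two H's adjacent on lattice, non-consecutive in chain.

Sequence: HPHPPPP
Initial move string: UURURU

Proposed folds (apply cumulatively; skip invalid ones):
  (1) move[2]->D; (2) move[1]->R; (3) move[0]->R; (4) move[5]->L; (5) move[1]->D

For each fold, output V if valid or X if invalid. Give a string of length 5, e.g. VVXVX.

Initial: UURURU -> [(0, 0), (0, 1), (0, 2), (1, 2), (1, 3), (2, 3), (2, 4)]
Fold 1: move[2]->D => UUDURU INVALID (collision), skipped
Fold 2: move[1]->R => URRURU VALID
Fold 3: move[0]->R => RRRURU VALID
Fold 4: move[5]->L => RRRURL INVALID (collision), skipped
Fold 5: move[1]->D => RDRURU VALID

Answer: XVVXV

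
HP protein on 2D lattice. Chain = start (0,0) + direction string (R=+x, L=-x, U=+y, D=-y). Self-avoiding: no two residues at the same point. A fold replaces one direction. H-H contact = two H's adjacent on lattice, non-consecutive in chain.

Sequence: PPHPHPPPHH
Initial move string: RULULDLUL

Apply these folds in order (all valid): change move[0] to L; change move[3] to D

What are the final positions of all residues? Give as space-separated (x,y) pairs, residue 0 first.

Answer: (0,0) (-1,0) (-1,1) (-2,1) (-2,0) (-3,0) (-3,-1) (-4,-1) (-4,0) (-5,0)

Derivation:
Initial moves: RULULDLUL
Fold: move[0]->L => LULULDLUL (positions: [(0, 0), (-1, 0), (-1, 1), (-2, 1), (-2, 2), (-3, 2), (-3, 1), (-4, 1), (-4, 2), (-5, 2)])
Fold: move[3]->D => LULDLDLUL (positions: [(0, 0), (-1, 0), (-1, 1), (-2, 1), (-2, 0), (-3, 0), (-3, -1), (-4, -1), (-4, 0), (-5, 0)])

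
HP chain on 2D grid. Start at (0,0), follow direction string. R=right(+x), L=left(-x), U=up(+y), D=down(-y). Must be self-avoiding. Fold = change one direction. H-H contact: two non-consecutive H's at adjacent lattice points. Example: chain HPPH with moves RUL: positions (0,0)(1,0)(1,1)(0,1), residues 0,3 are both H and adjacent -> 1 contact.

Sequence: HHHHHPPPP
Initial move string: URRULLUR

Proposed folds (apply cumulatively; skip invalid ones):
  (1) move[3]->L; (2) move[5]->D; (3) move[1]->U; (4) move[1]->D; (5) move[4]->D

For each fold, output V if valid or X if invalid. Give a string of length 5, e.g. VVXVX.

Initial: URRULLUR -> [(0, 0), (0, 1), (1, 1), (2, 1), (2, 2), (1, 2), (0, 2), (0, 3), (1, 3)]
Fold 1: move[3]->L => URRLLLUR INVALID (collision), skipped
Fold 2: move[5]->D => URRULDUR INVALID (collision), skipped
Fold 3: move[1]->U => UURULLUR VALID
Fold 4: move[1]->D => UDRULLUR INVALID (collision), skipped
Fold 5: move[4]->D => UURUDLUR INVALID (collision), skipped

Answer: XXVXX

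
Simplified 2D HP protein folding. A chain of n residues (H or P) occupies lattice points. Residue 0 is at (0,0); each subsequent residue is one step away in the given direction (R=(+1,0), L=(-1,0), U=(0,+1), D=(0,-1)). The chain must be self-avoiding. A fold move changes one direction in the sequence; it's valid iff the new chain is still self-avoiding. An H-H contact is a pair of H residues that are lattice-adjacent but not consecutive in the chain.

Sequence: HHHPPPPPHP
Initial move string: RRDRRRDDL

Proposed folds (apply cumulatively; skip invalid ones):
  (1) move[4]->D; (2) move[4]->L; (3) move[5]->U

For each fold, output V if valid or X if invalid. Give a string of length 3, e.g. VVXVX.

Answer: VXX

Derivation:
Initial: RRDRRRDDL -> [(0, 0), (1, 0), (2, 0), (2, -1), (3, -1), (4, -1), (5, -1), (5, -2), (5, -3), (4, -3)]
Fold 1: move[4]->D => RRDRDRDDL VALID
Fold 2: move[4]->L => RRDRLRDDL INVALID (collision), skipped
Fold 3: move[5]->U => RRDRDUDDL INVALID (collision), skipped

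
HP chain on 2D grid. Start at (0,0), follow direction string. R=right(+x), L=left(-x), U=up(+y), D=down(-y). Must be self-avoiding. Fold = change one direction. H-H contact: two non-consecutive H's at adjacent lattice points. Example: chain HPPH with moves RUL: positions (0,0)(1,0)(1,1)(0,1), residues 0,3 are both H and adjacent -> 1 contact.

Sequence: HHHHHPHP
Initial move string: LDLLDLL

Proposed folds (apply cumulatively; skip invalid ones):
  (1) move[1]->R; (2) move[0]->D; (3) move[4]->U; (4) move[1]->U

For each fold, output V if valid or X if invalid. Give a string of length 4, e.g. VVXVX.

Initial: LDLLDLL -> [(0, 0), (-1, 0), (-1, -1), (-2, -1), (-3, -1), (-3, -2), (-4, -2), (-5, -2)]
Fold 1: move[1]->R => LRLLDLL INVALID (collision), skipped
Fold 2: move[0]->D => DDLLDLL VALID
Fold 3: move[4]->U => DDLLULL VALID
Fold 4: move[1]->U => DULLULL INVALID (collision), skipped

Answer: XVVX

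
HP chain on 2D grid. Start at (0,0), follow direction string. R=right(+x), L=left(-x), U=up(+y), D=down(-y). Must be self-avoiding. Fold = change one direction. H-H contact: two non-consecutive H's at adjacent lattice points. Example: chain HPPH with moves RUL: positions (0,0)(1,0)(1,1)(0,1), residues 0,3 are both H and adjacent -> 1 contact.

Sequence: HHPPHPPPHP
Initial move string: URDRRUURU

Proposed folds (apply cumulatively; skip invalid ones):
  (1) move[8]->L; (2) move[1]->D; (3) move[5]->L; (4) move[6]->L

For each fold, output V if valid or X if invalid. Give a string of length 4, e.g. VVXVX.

Answer: XXXX

Derivation:
Initial: URDRRUURU -> [(0, 0), (0, 1), (1, 1), (1, 0), (2, 0), (3, 0), (3, 1), (3, 2), (4, 2), (4, 3)]
Fold 1: move[8]->L => URDRRUURL INVALID (collision), skipped
Fold 2: move[1]->D => UDDRRUURU INVALID (collision), skipped
Fold 3: move[5]->L => URDRRLURU INVALID (collision), skipped
Fold 4: move[6]->L => URDRRULRU INVALID (collision), skipped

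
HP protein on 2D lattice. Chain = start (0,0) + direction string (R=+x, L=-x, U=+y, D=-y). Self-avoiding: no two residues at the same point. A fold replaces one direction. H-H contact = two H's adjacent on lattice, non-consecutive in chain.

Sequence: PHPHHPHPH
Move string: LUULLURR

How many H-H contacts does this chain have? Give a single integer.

Answer: 1

Derivation:
Positions: [(0, 0), (-1, 0), (-1, 1), (-1, 2), (-2, 2), (-3, 2), (-3, 3), (-2, 3), (-1, 3)]
H-H contact: residue 3 @(-1,2) - residue 8 @(-1, 3)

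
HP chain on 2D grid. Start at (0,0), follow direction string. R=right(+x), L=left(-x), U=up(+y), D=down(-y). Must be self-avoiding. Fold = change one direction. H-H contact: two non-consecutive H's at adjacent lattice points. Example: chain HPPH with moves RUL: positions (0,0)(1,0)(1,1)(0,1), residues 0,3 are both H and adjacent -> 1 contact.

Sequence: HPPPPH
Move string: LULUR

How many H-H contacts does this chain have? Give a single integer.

Answer: 0

Derivation:
Positions: [(0, 0), (-1, 0), (-1, 1), (-2, 1), (-2, 2), (-1, 2)]
No H-H contacts found.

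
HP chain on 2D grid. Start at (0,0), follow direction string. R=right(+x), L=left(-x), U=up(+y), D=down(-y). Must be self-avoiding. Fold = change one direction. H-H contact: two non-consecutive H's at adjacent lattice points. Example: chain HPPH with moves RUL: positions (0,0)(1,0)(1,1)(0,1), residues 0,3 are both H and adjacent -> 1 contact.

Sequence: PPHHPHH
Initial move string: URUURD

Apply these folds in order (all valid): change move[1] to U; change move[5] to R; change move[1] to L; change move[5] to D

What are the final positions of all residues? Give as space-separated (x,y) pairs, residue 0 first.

Initial moves: URUURD
Fold: move[1]->U => UUUURD (positions: [(0, 0), (0, 1), (0, 2), (0, 3), (0, 4), (1, 4), (1, 3)])
Fold: move[5]->R => UUUURR (positions: [(0, 0), (0, 1), (0, 2), (0, 3), (0, 4), (1, 4), (2, 4)])
Fold: move[1]->L => ULUURR (positions: [(0, 0), (0, 1), (-1, 1), (-1, 2), (-1, 3), (0, 3), (1, 3)])
Fold: move[5]->D => ULUURD (positions: [(0, 0), (0, 1), (-1, 1), (-1, 2), (-1, 3), (0, 3), (0, 2)])

Answer: (0,0) (0,1) (-1,1) (-1,2) (-1,3) (0,3) (0,2)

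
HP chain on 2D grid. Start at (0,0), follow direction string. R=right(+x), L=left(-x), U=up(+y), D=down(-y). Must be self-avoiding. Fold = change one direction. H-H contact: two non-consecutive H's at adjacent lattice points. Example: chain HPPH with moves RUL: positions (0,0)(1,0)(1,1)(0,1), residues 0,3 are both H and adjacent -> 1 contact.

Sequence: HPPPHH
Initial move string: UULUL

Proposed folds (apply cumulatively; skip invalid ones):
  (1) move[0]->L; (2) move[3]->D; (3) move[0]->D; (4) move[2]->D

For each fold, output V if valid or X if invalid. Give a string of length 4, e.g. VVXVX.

Answer: VVXX

Derivation:
Initial: UULUL -> [(0, 0), (0, 1), (0, 2), (-1, 2), (-1, 3), (-2, 3)]
Fold 1: move[0]->L => LULUL VALID
Fold 2: move[3]->D => LULDL VALID
Fold 3: move[0]->D => DULDL INVALID (collision), skipped
Fold 4: move[2]->D => LUDDL INVALID (collision), skipped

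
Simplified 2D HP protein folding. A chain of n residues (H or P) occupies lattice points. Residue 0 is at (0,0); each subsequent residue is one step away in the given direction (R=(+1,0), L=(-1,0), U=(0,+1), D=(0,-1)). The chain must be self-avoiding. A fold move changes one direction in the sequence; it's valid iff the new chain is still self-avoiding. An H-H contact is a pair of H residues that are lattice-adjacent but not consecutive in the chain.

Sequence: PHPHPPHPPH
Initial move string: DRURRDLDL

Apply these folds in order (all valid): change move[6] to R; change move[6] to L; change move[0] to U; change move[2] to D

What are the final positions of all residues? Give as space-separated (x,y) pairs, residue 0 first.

Initial moves: DRURRDLDL
Fold: move[6]->R => DRURRDRDL (positions: [(0, 0), (0, -1), (1, -1), (1, 0), (2, 0), (3, 0), (3, -1), (4, -1), (4, -2), (3, -2)])
Fold: move[6]->L => DRURRDLDL (positions: [(0, 0), (0, -1), (1, -1), (1, 0), (2, 0), (3, 0), (3, -1), (2, -1), (2, -2), (1, -2)])
Fold: move[0]->U => URURRDLDL (positions: [(0, 0), (0, 1), (1, 1), (1, 2), (2, 2), (3, 2), (3, 1), (2, 1), (2, 0), (1, 0)])
Fold: move[2]->D => URDRRDLDL (positions: [(0, 0), (0, 1), (1, 1), (1, 0), (2, 0), (3, 0), (3, -1), (2, -1), (2, -2), (1, -2)])

Answer: (0,0) (0,1) (1,1) (1,0) (2,0) (3,0) (3,-1) (2,-1) (2,-2) (1,-2)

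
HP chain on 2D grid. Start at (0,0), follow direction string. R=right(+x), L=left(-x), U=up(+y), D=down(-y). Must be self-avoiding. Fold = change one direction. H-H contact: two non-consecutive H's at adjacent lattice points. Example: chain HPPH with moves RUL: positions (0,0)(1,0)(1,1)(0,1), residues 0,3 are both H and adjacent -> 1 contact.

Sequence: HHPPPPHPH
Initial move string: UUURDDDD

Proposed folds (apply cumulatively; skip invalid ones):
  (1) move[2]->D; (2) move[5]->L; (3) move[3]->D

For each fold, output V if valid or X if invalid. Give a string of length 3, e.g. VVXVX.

Answer: XXX

Derivation:
Initial: UUURDDDD -> [(0, 0), (0, 1), (0, 2), (0, 3), (1, 3), (1, 2), (1, 1), (1, 0), (1, -1)]
Fold 1: move[2]->D => UUDRDDDD INVALID (collision), skipped
Fold 2: move[5]->L => UUURDLDD INVALID (collision), skipped
Fold 3: move[3]->D => UUUDDDDD INVALID (collision), skipped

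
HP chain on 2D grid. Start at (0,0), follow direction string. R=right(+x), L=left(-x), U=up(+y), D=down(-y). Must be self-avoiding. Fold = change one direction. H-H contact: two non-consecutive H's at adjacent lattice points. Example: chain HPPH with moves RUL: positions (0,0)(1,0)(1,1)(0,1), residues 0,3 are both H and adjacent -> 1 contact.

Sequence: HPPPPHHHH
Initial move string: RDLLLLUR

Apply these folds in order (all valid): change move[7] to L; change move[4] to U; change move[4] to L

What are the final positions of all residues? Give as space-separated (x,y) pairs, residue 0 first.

Answer: (0,0) (1,0) (1,-1) (0,-1) (-1,-1) (-2,-1) (-3,-1) (-3,0) (-4,0)

Derivation:
Initial moves: RDLLLLUR
Fold: move[7]->L => RDLLLLUL (positions: [(0, 0), (1, 0), (1, -1), (0, -1), (-1, -1), (-2, -1), (-3, -1), (-3, 0), (-4, 0)])
Fold: move[4]->U => RDLLULUL (positions: [(0, 0), (1, 0), (1, -1), (0, -1), (-1, -1), (-1, 0), (-2, 0), (-2, 1), (-3, 1)])
Fold: move[4]->L => RDLLLLUL (positions: [(0, 0), (1, 0), (1, -1), (0, -1), (-1, -1), (-2, -1), (-3, -1), (-3, 0), (-4, 0)])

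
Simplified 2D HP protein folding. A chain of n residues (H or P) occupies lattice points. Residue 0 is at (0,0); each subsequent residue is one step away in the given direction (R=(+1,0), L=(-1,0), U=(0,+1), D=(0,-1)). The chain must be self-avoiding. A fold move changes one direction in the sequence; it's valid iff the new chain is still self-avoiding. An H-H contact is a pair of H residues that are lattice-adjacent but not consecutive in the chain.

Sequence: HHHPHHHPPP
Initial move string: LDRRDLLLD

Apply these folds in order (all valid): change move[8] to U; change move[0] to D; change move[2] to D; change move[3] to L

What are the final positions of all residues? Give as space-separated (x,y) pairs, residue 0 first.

Answer: (0,0) (0,-1) (0,-2) (0,-3) (-1,-3) (-1,-4) (-2,-4) (-3,-4) (-4,-4) (-4,-3)

Derivation:
Initial moves: LDRRDLLLD
Fold: move[8]->U => LDRRDLLLU (positions: [(0, 0), (-1, 0), (-1, -1), (0, -1), (1, -1), (1, -2), (0, -2), (-1, -2), (-2, -2), (-2, -1)])
Fold: move[0]->D => DDRRDLLLU (positions: [(0, 0), (0, -1), (0, -2), (1, -2), (2, -2), (2, -3), (1, -3), (0, -3), (-1, -3), (-1, -2)])
Fold: move[2]->D => DDDRDLLLU (positions: [(0, 0), (0, -1), (0, -2), (0, -3), (1, -3), (1, -4), (0, -4), (-1, -4), (-2, -4), (-2, -3)])
Fold: move[3]->L => DDDLDLLLU (positions: [(0, 0), (0, -1), (0, -2), (0, -3), (-1, -3), (-1, -4), (-2, -4), (-3, -4), (-4, -4), (-4, -3)])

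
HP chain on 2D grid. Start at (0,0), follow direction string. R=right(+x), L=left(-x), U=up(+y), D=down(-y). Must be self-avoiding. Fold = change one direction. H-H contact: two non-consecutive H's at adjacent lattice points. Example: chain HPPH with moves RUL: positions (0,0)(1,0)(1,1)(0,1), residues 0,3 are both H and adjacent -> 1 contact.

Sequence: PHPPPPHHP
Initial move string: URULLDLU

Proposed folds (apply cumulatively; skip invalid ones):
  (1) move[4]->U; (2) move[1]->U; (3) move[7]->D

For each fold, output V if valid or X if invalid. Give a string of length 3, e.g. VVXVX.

Initial: URULLDLU -> [(0, 0), (0, 1), (1, 1), (1, 2), (0, 2), (-1, 2), (-1, 1), (-2, 1), (-2, 2)]
Fold 1: move[4]->U => URULUDLU INVALID (collision), skipped
Fold 2: move[1]->U => UUULLDLU VALID
Fold 3: move[7]->D => UUULLDLD VALID

Answer: XVV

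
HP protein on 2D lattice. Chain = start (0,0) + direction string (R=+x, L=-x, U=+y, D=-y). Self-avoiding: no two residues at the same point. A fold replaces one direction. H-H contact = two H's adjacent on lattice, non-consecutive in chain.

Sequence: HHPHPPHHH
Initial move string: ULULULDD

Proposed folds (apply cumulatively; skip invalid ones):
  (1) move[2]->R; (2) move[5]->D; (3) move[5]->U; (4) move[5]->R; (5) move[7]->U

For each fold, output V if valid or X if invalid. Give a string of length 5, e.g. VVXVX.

Initial: ULULULDD -> [(0, 0), (0, 1), (-1, 1), (-1, 2), (-2, 2), (-2, 3), (-3, 3), (-3, 2), (-3, 1)]
Fold 1: move[2]->R => ULRLULDD INVALID (collision), skipped
Fold 2: move[5]->D => ULULUDDD INVALID (collision), skipped
Fold 3: move[5]->U => ULULUUDD INVALID (collision), skipped
Fold 4: move[5]->R => ULULURDD INVALID (collision), skipped
Fold 5: move[7]->U => ULULULDU INVALID (collision), skipped

Answer: XXXXX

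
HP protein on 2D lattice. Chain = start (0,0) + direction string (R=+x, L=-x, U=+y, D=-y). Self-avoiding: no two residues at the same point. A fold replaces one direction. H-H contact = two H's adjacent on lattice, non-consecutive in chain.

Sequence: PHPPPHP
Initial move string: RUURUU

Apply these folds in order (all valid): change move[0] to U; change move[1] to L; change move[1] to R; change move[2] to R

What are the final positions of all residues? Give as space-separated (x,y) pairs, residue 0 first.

Answer: (0,0) (0,1) (1,1) (2,1) (3,1) (3,2) (3,3)

Derivation:
Initial moves: RUURUU
Fold: move[0]->U => UUURUU (positions: [(0, 0), (0, 1), (0, 2), (0, 3), (1, 3), (1, 4), (1, 5)])
Fold: move[1]->L => ULURUU (positions: [(0, 0), (0, 1), (-1, 1), (-1, 2), (0, 2), (0, 3), (0, 4)])
Fold: move[1]->R => URURUU (positions: [(0, 0), (0, 1), (1, 1), (1, 2), (2, 2), (2, 3), (2, 4)])
Fold: move[2]->R => URRRUU (positions: [(0, 0), (0, 1), (1, 1), (2, 1), (3, 1), (3, 2), (3, 3)])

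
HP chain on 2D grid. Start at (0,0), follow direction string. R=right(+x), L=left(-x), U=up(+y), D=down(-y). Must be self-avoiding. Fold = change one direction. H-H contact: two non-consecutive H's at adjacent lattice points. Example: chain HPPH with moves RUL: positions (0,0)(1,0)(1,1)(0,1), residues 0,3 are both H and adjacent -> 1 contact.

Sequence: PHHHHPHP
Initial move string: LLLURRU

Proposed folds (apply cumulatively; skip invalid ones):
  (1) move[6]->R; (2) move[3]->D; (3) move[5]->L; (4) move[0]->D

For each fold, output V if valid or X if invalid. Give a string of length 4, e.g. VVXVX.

Answer: VVXV

Derivation:
Initial: LLLURRU -> [(0, 0), (-1, 0), (-2, 0), (-3, 0), (-3, 1), (-2, 1), (-1, 1), (-1, 2)]
Fold 1: move[6]->R => LLLURRR VALID
Fold 2: move[3]->D => LLLDRRR VALID
Fold 3: move[5]->L => LLLDRLR INVALID (collision), skipped
Fold 4: move[0]->D => DLLDRRR VALID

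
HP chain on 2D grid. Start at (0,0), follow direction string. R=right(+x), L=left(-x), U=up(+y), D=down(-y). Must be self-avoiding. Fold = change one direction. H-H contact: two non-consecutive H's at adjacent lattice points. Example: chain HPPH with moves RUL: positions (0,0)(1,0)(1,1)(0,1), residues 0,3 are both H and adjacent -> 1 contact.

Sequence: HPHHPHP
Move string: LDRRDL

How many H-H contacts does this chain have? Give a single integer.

Positions: [(0, 0), (-1, 0), (-1, -1), (0, -1), (1, -1), (1, -2), (0, -2)]
H-H contact: residue 0 @(0,0) - residue 3 @(0, -1)

Answer: 1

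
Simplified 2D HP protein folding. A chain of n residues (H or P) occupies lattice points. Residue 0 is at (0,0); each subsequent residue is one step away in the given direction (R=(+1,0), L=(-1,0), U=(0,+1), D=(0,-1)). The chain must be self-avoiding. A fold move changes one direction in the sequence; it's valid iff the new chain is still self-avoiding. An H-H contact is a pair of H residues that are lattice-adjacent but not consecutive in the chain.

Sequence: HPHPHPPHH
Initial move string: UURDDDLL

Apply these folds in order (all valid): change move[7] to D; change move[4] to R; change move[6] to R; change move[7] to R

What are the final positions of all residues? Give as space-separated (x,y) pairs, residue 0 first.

Initial moves: UURDDDLL
Fold: move[7]->D => UURDDDLD (positions: [(0, 0), (0, 1), (0, 2), (1, 2), (1, 1), (1, 0), (1, -1), (0, -1), (0, -2)])
Fold: move[4]->R => UURDRDLD (positions: [(0, 0), (0, 1), (0, 2), (1, 2), (1, 1), (2, 1), (2, 0), (1, 0), (1, -1)])
Fold: move[6]->R => UURDRDRD (positions: [(0, 0), (0, 1), (0, 2), (1, 2), (1, 1), (2, 1), (2, 0), (3, 0), (3, -1)])
Fold: move[7]->R => UURDRDRR (positions: [(0, 0), (0, 1), (0, 2), (1, 2), (1, 1), (2, 1), (2, 0), (3, 0), (4, 0)])

Answer: (0,0) (0,1) (0,2) (1,2) (1,1) (2,1) (2,0) (3,0) (4,0)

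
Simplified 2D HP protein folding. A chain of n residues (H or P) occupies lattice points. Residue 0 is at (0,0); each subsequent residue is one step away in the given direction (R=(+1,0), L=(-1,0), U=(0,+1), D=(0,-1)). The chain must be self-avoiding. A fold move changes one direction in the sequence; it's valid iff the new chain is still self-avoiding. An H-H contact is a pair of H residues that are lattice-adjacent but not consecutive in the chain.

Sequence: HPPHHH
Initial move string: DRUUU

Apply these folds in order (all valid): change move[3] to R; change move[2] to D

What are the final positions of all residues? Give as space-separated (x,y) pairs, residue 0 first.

Answer: (0,0) (0,-1) (1,-1) (1,-2) (2,-2) (2,-1)

Derivation:
Initial moves: DRUUU
Fold: move[3]->R => DRURU (positions: [(0, 0), (0, -1), (1, -1), (1, 0), (2, 0), (2, 1)])
Fold: move[2]->D => DRDRU (positions: [(0, 0), (0, -1), (1, -1), (1, -2), (2, -2), (2, -1)])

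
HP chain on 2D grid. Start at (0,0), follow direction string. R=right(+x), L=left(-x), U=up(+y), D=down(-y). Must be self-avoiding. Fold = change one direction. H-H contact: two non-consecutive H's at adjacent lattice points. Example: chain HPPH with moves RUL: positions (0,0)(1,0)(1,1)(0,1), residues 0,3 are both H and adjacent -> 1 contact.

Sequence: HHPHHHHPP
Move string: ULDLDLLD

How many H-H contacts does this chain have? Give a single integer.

Positions: [(0, 0), (0, 1), (-1, 1), (-1, 0), (-2, 0), (-2, -1), (-3, -1), (-4, -1), (-4, -2)]
H-H contact: residue 0 @(0,0) - residue 3 @(-1, 0)

Answer: 1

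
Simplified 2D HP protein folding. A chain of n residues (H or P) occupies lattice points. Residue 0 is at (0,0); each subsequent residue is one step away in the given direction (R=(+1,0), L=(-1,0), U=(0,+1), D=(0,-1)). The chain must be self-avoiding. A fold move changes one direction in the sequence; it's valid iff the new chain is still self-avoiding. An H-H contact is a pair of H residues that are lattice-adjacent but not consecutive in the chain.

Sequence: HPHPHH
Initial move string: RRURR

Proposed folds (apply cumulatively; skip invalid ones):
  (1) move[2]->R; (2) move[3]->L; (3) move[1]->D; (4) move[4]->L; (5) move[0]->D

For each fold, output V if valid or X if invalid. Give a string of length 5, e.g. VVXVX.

Initial: RRURR -> [(0, 0), (1, 0), (2, 0), (2, 1), (3, 1), (4, 1)]
Fold 1: move[2]->R => RRRRR VALID
Fold 2: move[3]->L => RRRLR INVALID (collision), skipped
Fold 3: move[1]->D => RDRRR VALID
Fold 4: move[4]->L => RDRRL INVALID (collision), skipped
Fold 5: move[0]->D => DDRRR VALID

Answer: VXVXV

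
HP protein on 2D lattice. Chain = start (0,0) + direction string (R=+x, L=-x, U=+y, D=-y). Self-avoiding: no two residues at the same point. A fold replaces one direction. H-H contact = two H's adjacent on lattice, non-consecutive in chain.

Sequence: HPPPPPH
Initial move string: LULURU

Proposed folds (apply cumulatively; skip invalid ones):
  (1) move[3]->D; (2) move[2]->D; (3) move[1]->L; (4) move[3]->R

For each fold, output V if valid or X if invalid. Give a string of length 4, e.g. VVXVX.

Initial: LULURU -> [(0, 0), (-1, 0), (-1, 1), (-2, 1), (-2, 2), (-1, 2), (-1, 3)]
Fold 1: move[3]->D => LULDRU INVALID (collision), skipped
Fold 2: move[2]->D => LUDURU INVALID (collision), skipped
Fold 3: move[1]->L => LLLURU VALID
Fold 4: move[3]->R => LLLRRU INVALID (collision), skipped

Answer: XXVX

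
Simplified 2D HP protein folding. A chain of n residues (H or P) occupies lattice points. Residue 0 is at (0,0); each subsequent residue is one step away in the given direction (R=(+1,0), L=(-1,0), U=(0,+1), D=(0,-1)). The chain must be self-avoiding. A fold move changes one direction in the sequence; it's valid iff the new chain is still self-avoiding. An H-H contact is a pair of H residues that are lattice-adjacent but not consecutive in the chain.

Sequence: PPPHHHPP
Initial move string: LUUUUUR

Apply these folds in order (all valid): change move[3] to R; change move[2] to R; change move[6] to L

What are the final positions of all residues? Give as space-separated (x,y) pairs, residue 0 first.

Answer: (0,0) (-1,0) (-1,1) (0,1) (1,1) (1,2) (1,3) (0,3)

Derivation:
Initial moves: LUUUUUR
Fold: move[3]->R => LUURUUR (positions: [(0, 0), (-1, 0), (-1, 1), (-1, 2), (0, 2), (0, 3), (0, 4), (1, 4)])
Fold: move[2]->R => LURRUUR (positions: [(0, 0), (-1, 0), (-1, 1), (0, 1), (1, 1), (1, 2), (1, 3), (2, 3)])
Fold: move[6]->L => LURRUUL (positions: [(0, 0), (-1, 0), (-1, 1), (0, 1), (1, 1), (1, 2), (1, 3), (0, 3)])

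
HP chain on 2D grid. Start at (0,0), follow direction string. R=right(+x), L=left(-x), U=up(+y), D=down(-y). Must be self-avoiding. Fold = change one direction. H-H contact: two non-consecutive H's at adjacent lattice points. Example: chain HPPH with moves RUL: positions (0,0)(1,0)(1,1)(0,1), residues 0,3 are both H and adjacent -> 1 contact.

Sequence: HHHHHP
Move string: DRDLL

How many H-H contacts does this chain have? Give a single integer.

Answer: 1

Derivation:
Positions: [(0, 0), (0, -1), (1, -1), (1, -2), (0, -2), (-1, -2)]
H-H contact: residue 1 @(0,-1) - residue 4 @(0, -2)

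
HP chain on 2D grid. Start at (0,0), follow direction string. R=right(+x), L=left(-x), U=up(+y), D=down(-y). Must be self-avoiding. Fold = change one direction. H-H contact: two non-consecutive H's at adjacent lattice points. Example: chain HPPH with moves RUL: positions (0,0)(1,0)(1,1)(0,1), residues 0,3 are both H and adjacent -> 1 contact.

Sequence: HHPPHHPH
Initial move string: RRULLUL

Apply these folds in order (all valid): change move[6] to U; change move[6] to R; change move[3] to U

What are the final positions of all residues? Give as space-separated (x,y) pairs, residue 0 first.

Initial moves: RRULLUL
Fold: move[6]->U => RRULLUU (positions: [(0, 0), (1, 0), (2, 0), (2, 1), (1, 1), (0, 1), (0, 2), (0, 3)])
Fold: move[6]->R => RRULLUR (positions: [(0, 0), (1, 0), (2, 0), (2, 1), (1, 1), (0, 1), (0, 2), (1, 2)])
Fold: move[3]->U => RRUULUR (positions: [(0, 0), (1, 0), (2, 0), (2, 1), (2, 2), (1, 2), (1, 3), (2, 3)])

Answer: (0,0) (1,0) (2,0) (2,1) (2,2) (1,2) (1,3) (2,3)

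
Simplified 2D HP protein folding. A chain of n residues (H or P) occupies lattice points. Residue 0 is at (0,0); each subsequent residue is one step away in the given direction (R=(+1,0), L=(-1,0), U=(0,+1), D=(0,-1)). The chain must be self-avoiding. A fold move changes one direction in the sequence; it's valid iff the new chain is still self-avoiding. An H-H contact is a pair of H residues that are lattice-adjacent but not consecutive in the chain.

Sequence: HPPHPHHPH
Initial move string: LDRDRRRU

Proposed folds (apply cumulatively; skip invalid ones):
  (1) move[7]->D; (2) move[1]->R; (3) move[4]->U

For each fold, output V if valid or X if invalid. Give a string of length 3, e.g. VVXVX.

Answer: VXX

Derivation:
Initial: LDRDRRRU -> [(0, 0), (-1, 0), (-1, -1), (0, -1), (0, -2), (1, -2), (2, -2), (3, -2), (3, -1)]
Fold 1: move[7]->D => LDRDRRRD VALID
Fold 2: move[1]->R => LRRDRRRD INVALID (collision), skipped
Fold 3: move[4]->U => LDRDURRD INVALID (collision), skipped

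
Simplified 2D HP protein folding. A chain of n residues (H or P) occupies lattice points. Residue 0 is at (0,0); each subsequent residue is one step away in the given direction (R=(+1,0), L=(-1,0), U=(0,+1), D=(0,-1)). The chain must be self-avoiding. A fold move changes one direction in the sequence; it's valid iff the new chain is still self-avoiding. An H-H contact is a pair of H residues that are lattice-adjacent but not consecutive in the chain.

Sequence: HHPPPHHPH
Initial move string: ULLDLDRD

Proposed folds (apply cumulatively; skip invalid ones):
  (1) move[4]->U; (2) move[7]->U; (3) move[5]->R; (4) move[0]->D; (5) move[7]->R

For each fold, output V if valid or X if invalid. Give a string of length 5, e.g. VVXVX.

Initial: ULLDLDRD -> [(0, 0), (0, 1), (-1, 1), (-2, 1), (-2, 0), (-3, 0), (-3, -1), (-2, -1), (-2, -2)]
Fold 1: move[4]->U => ULLDUDRD INVALID (collision), skipped
Fold 2: move[7]->U => ULLDLDRU INVALID (collision), skipped
Fold 3: move[5]->R => ULLDLRRD INVALID (collision), skipped
Fold 4: move[0]->D => DLLDLDRD VALID
Fold 5: move[7]->R => DLLDLDRR VALID

Answer: XXXVV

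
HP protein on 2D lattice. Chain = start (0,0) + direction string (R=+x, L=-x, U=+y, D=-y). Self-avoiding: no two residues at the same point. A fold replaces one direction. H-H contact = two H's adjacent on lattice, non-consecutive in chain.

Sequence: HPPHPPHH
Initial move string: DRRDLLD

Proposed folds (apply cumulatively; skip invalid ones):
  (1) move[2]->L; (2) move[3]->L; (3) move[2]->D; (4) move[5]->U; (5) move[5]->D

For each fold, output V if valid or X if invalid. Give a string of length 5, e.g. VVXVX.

Answer: XXVXV

Derivation:
Initial: DRRDLLD -> [(0, 0), (0, -1), (1, -1), (2, -1), (2, -2), (1, -2), (0, -2), (0, -3)]
Fold 1: move[2]->L => DRLDLLD INVALID (collision), skipped
Fold 2: move[3]->L => DRRLLLD INVALID (collision), skipped
Fold 3: move[2]->D => DRDDLLD VALID
Fold 4: move[5]->U => DRDDLUD INVALID (collision), skipped
Fold 5: move[5]->D => DRDDLDD VALID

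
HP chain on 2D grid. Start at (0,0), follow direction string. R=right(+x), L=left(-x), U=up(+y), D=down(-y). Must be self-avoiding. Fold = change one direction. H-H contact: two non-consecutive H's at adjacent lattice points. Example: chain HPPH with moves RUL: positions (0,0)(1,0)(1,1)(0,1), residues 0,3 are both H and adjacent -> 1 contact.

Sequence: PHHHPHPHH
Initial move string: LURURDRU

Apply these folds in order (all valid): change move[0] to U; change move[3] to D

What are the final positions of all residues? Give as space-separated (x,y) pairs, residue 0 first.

Initial moves: LURURDRU
Fold: move[0]->U => UURURDRU (positions: [(0, 0), (0, 1), (0, 2), (1, 2), (1, 3), (2, 3), (2, 2), (3, 2), (3, 3)])
Fold: move[3]->D => UURDRDRU (positions: [(0, 0), (0, 1), (0, 2), (1, 2), (1, 1), (2, 1), (2, 0), (3, 0), (3, 1)])

Answer: (0,0) (0,1) (0,2) (1,2) (1,1) (2,1) (2,0) (3,0) (3,1)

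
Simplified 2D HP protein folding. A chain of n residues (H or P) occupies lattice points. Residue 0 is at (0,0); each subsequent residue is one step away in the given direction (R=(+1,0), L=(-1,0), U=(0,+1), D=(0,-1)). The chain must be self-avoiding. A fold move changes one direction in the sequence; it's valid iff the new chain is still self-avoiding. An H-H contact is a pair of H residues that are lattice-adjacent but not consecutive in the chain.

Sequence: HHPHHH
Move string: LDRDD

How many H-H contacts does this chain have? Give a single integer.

Positions: [(0, 0), (-1, 0), (-1, -1), (0, -1), (0, -2), (0, -3)]
H-H contact: residue 0 @(0,0) - residue 3 @(0, -1)

Answer: 1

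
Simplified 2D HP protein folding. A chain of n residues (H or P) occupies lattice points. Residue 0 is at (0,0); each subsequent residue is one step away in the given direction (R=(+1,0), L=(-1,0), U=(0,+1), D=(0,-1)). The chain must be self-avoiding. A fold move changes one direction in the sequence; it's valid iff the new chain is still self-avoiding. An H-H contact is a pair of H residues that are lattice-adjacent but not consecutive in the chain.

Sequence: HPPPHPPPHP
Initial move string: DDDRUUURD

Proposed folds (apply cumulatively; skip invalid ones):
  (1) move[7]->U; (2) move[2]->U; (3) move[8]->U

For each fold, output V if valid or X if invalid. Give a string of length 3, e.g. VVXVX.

Answer: XXV

Derivation:
Initial: DDDRUUURD -> [(0, 0), (0, -1), (0, -2), (0, -3), (1, -3), (1, -2), (1, -1), (1, 0), (2, 0), (2, -1)]
Fold 1: move[7]->U => DDDRUUUUD INVALID (collision), skipped
Fold 2: move[2]->U => DDURUUURD INVALID (collision), skipped
Fold 3: move[8]->U => DDDRUUURU VALID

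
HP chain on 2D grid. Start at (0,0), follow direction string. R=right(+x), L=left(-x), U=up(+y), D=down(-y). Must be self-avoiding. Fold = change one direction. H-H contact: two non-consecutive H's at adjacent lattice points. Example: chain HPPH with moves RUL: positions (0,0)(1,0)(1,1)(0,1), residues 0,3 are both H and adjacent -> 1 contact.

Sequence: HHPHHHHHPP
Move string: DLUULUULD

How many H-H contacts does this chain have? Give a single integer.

Positions: [(0, 0), (0, -1), (-1, -1), (-1, 0), (-1, 1), (-2, 1), (-2, 2), (-2, 3), (-3, 3), (-3, 2)]
H-H contact: residue 0 @(0,0) - residue 3 @(-1, 0)

Answer: 1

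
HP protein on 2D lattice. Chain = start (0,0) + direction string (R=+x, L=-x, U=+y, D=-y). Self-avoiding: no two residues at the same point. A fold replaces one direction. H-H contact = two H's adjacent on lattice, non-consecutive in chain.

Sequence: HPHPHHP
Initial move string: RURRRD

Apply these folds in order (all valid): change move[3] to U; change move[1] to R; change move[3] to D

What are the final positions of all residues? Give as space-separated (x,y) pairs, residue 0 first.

Answer: (0,0) (1,0) (2,0) (3,0) (3,-1) (4,-1) (4,-2)

Derivation:
Initial moves: RURRRD
Fold: move[3]->U => RURURD (positions: [(0, 0), (1, 0), (1, 1), (2, 1), (2, 2), (3, 2), (3, 1)])
Fold: move[1]->R => RRRURD (positions: [(0, 0), (1, 0), (2, 0), (3, 0), (3, 1), (4, 1), (4, 0)])
Fold: move[3]->D => RRRDRD (positions: [(0, 0), (1, 0), (2, 0), (3, 0), (3, -1), (4, -1), (4, -2)])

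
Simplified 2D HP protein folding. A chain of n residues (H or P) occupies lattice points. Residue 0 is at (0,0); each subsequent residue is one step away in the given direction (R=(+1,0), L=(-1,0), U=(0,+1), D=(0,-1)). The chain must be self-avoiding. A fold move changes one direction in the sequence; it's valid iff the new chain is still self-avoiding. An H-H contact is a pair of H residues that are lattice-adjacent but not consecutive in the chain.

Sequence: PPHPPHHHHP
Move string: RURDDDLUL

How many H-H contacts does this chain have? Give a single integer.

Positions: [(0, 0), (1, 0), (1, 1), (2, 1), (2, 0), (2, -1), (2, -2), (1, -2), (1, -1), (0, -1)]
H-H contact: residue 5 @(2,-1) - residue 8 @(1, -1)

Answer: 1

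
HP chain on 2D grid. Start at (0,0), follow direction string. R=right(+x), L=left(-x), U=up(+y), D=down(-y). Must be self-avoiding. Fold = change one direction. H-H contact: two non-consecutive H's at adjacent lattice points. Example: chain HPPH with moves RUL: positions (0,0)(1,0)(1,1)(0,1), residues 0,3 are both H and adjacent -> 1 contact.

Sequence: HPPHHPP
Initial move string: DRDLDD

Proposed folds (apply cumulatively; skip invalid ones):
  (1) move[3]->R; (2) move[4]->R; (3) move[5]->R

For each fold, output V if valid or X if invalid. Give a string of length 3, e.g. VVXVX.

Answer: VVV

Derivation:
Initial: DRDLDD -> [(0, 0), (0, -1), (1, -1), (1, -2), (0, -2), (0, -3), (0, -4)]
Fold 1: move[3]->R => DRDRDD VALID
Fold 2: move[4]->R => DRDRRD VALID
Fold 3: move[5]->R => DRDRRR VALID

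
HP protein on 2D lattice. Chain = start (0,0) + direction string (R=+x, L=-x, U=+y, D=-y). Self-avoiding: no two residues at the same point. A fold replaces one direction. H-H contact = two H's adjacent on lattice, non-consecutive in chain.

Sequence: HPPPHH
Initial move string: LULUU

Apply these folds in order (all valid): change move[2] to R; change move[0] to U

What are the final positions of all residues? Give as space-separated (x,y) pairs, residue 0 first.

Initial moves: LULUU
Fold: move[2]->R => LURUU (positions: [(0, 0), (-1, 0), (-1, 1), (0, 1), (0, 2), (0, 3)])
Fold: move[0]->U => UURUU (positions: [(0, 0), (0, 1), (0, 2), (1, 2), (1, 3), (1, 4)])

Answer: (0,0) (0,1) (0,2) (1,2) (1,3) (1,4)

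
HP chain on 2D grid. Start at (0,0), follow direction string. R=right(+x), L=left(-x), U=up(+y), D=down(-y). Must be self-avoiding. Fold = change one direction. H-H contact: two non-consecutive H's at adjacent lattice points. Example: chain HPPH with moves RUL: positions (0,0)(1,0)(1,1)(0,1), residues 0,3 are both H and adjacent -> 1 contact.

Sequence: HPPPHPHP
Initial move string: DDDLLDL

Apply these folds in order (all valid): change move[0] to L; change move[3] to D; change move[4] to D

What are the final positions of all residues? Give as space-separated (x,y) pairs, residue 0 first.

Answer: (0,0) (-1,0) (-1,-1) (-1,-2) (-1,-3) (-1,-4) (-1,-5) (-2,-5)

Derivation:
Initial moves: DDDLLDL
Fold: move[0]->L => LDDLLDL (positions: [(0, 0), (-1, 0), (-1, -1), (-1, -2), (-2, -2), (-3, -2), (-3, -3), (-4, -3)])
Fold: move[3]->D => LDDDLDL (positions: [(0, 0), (-1, 0), (-1, -1), (-1, -2), (-1, -3), (-2, -3), (-2, -4), (-3, -4)])
Fold: move[4]->D => LDDDDDL (positions: [(0, 0), (-1, 0), (-1, -1), (-1, -2), (-1, -3), (-1, -4), (-1, -5), (-2, -5)])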